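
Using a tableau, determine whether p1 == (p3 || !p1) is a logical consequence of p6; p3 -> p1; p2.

Initial set: {T p6; T (p3 -> p1); T p2; F (p1 == (p3 || !p1))}.
T (p3 -> p1): β-rule — branch into F p3  //  T p1.
  branch 1 (add F p3):
    F (p1 == (p3 || !p1)): β-rule — branch into T p1, F (p3 || !p1)  //  F p1, T (p3 || !p1).
      branch 1.1 (add T p1, F (p3 || !p1)):
        F (p3 || !p1): α-rule — add F p3, F !p1.
        ○ open, literals {p1=T, p2=T, p3=F, p6=T}.
      branch 1.2 (add F p1, T (p3 || !p1)):
        T (p3 || !p1): β-rule — branch into T p3  //  T !p1.
          branch 1.2.1 (add T p3):
            × closes — contains both p3 and !p3.
          branch 1.2.2 (add T !p1):
            ○ open, literals {p1=F, p2=T, p3=F, p6=T}.
  branch 2 (add T p1):
    F (p1 == (p3 || !p1)): β-rule — branch into T p1, F (p3 || !p1)  //  F p1, T (p3 || !p1).
      branch 2.1 (add T p1, F (p3 || !p1)):
        F (p3 || !p1): α-rule — add F p3, F !p1.
        ○ open, literals {p1=T, p2=T, p3=F, p6=T}.
      branch 2.2 (add F p1, T (p3 || !p1)):
        × closes — contains both p1 and !p1.
2 branches closed, 3 open.
An open branch gives a countermodel: p1=T, p2=T, p3=F, p6=T (unmentioned atoms arbitrary); the premises hold there but the conclusion fails.

No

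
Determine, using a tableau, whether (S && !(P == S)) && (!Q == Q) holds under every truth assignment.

Assume the negation and expand:
Initial set: {!((S && !(P == S)) && (!Q == Q))}.
!((S && !(P == S)) && (!Q == Q)): β-rule — branch into !(S && !(P == S))  //  !(!Q == Q).
  branch 1 (add !(S && !(P == S))):
    !(S && !(P == S)): β-rule — branch into !S  //  !!(P == S).
      branch 1.1 (add !S):
        ○ open, literals {S=0}.
      branch 1.2 (add !!(P == S)):
        !!(P == S): β-rule — branch into P, S  //  !P, !S.
          branch 1.2.1 (add P, S):
            ○ open, literals {P=1, S=1}.
          branch 1.2.2 (add !P, !S):
            ○ open, literals {P=0, S=0}.
  branch 2 (add !(!Q == Q)):
    !(!Q == Q): β-rule — branch into !Q, !Q  //  !!Q, Q.
      branch 2.1 (add !Q, !Q):
        ○ open, literals {Q=0}.
      branch 2.2 (add !!Q, Q):
        ○ open, literals {Q=1}.
0 branches closed, 5 open.
An open branch gives a countermodel: S=0 (unmentioned atoms arbitrary); under it the original formula is false.

Not valid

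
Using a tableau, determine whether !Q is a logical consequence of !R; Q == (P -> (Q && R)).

Initial set: {T !R; T (Q == (P -> (Q && R))); F !Q}.
T (Q == (P -> (Q && R))): β-rule — branch into T Q, T (P -> (Q && R))  //  F Q, F (P -> (Q && R)).
  branch 1 (add T Q, T (P -> (Q && R))):
    T (P -> (Q && R)): β-rule — branch into F P  //  T (Q && R).
      branch 1.1 (add F P):
        ○ open, literals {P=F, Q=T, R=F}.
      branch 1.2 (add T (Q && R)):
        T (Q && R): α-rule — add T Q, T R.
        × closes — contains both R and !R.
  branch 2 (add F Q, F (P -> (Q && R))):
    × closes — contains both Q and !Q.
2 branches closed, 1 open.
An open branch gives a countermodel: P=F, Q=T, R=F (unmentioned atoms arbitrary); the premises hold there but the conclusion fails.

No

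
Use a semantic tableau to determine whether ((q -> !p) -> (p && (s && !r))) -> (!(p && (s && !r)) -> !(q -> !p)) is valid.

Valid

Assume the negation and expand:
Initial set: {!(((q -> !p) -> (p && (s && !r))) -> (!(p && (s && !r)) -> !(q -> !p)))}.
!(((q -> !p) -> (p && (s && !r))) -> (!(p && (s && !r)) -> !(q -> !p))): α-rule — add ((q -> !p) -> (p && (s && !r))), !(!(p && (s && !r)) -> !(q -> !p)).
!(!(p && (s && !r)) -> !(q -> !p)): α-rule — add !(p && (s && !r)), !!(q -> !p).
((q -> !p) -> (p && (s && !r))): β-rule — branch into !(q -> !p)  //  (p && (s && !r)).
  branch 1 (add !(q -> !p)):
    !(q -> !p): α-rule — add q, !!p.
    !(p && (s && !r)): β-rule — branch into !p  //  !(s && !r).
      branch 1.1 (add !p):
        × closes — contains both p and !p.
      branch 1.2 (add !(s && !r)):
        !!(q -> !p): β-rule — branch into !q  //  !p.
          branch 1.2.1 (add !q):
            × closes — contains both q and !q.
          branch 1.2.2 (add !p):
            × closes — contains both p and !p.
  branch 2 (add (p && (s && !r))):
    (p && (s && !r)): α-rule — add p, (s && !r).
    (s && !r): α-rule — add s, !r.
    !(p && (s && !r)): β-rule — branch into !p  //  !(s && !r).
      branch 2.1 (add !p):
        × closes — contains both p and !p.
      branch 2.2 (add !(s && !r)):
        !!(q -> !p): β-rule — branch into !q  //  !p.
          branch 2.2.1 (add !q):
            !(s && !r): β-rule — branch into !s  //  !!r.
              branch 2.2.1.1 (add !s):
                × closes — contains both s and !s.
              branch 2.2.1.2 (add !!r):
                × closes — contains both r and !r.
          branch 2.2.2 (add !p):
            × closes — contains both p and !p.
All 7 branches close.
Every branch closed, so the negation is unsatisfiable and the formula is valid.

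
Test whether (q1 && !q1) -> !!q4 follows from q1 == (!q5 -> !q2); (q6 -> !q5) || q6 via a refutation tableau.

Initial set: {(q1 == (!q5 -> !q2)); ((q6 -> !q5) || q6); !((q1 && !q1) -> !!q4)}.
!((q1 && !q1) -> !!q4): α-rule — add (q1 && !q1), !!!q4.
(q1 && !q1): α-rule — add q1, !q1.
× closes — contains both q1 and !q1.
All 1 branch closes.
Every branch closed, so the premises entail the conclusion.

Yes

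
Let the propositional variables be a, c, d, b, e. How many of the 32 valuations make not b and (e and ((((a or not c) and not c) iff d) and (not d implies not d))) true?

4

Initial set: {(not b and (e and ((((a or not c) and not c) iff d) and (not d implies not d))))}.
(not b and (e and ((((a or not c) and not c) iff d) and (not d implies not d)))): α-rule — add not b, (e and ((((a or not c) and not c) iff d) and (not d implies not d))).
(e and ((((a or not c) and not c) iff d) and (not d implies not d))): α-rule — add e, ((((a or not c) and not c) iff d) and (not d implies not d)).
((((a or not c) and not c) iff d) and (not d implies not d)): α-rule — add (((a or not c) and not c) iff d), (not d implies not d).
(((a or not c) and not c) iff d): β-rule — branch into ((a or not c) and not c), d  //  not ((a or not c) and not c), not d.
  branch 1 (add ((a or not c) and not c), d):
    ((a or not c) and not c): α-rule — add (a or not c), not c.
    (not d implies not d): β-rule — branch into not not d  //  not d.
      branch 1.1 (add not not d):
        (a or not c): β-rule — branch into a  //  not c.
          branch 1.1.1 (add a):
            ○ open, literals {a=true, b=false, c=false, d=true, e=true}.
          branch 1.1.2 (add not c):
            ○ open, literals {b=false, c=false, d=true, e=true}.
      branch 1.2 (add not d):
        × closes — contains both d and not d.
  branch 2 (add not ((a or not c) and not c), not d):
    (not d implies not d): β-rule — branch into not not d  //  not d.
      branch 2.1 (add not not d):
        × closes — contains both d and not d.
      branch 2.2 (add not d):
        not ((a or not c) and not c): β-rule — branch into not (a or not c)  //  not not c.
          branch 2.2.1 (add not (a or not c)):
            not (a or not c): α-rule — add not a, not not c.
            ○ open, literals {a=false, b=false, c=true, d=false, e=true}.
          branch 2.2.2 (add not not c):
            ○ open, literals {b=false, c=true, d=false, e=true}.
2 branches closed, 4 open.
Each open branch fixes some atoms; the unmentioned ones are free. Counting distinct full assignments: branch {a=true, b=false, c=false, d=true, e=true} (none free) contributes 1 new; branch {b=false, c=false, d=true, e=true} (a) contributes 1 new; branch {a=false, b=false, c=true, d=false, e=true} (none free) contributes 1 new; branch {b=false, c=true, d=false, e=true} (a) contributes 1 new. Total: 4.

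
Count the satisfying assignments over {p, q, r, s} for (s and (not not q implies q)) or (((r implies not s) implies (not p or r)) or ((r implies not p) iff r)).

Initial set: {((s and (not not q implies q)) or (((r implies not s) implies (not p or r)) or ((r implies not p) iff r)))}.
((s and (not not q implies q)) or (((r implies not s) implies (not p or r)) or ((r implies not p) iff r))): β-rule — branch into (s and (not not q implies q))  //  (((r implies not s) implies (not p or r)) or ((r implies not p) iff r)).
  branch 1 (add (s and (not not q implies q))):
    (s and (not not q implies q)): α-rule — add s, (not not q implies q).
    (not not q implies q): β-rule — branch into not not not q  //  q.
      branch 1.1 (add not not not q):
        not not not q: drop double negation, giving not q.
        ○ open, literals {q=false, s=true}.
      branch 1.2 (add q):
        ○ open, literals {q=true, s=true}.
  branch 2 (add (((r implies not s) implies (not p or r)) or ((r implies not p) iff r))):
    (((r implies not s) implies (not p or r)) or ((r implies not p) iff r)): β-rule — branch into ((r implies not s) implies (not p or r))  //  ((r implies not p) iff r).
      branch 2.1 (add ((r implies not s) implies (not p or r))):
        ((r implies not s) implies (not p or r)): β-rule — branch into not (r implies not s)  //  (not p or r).
          branch 2.1.1 (add not (r implies not s)):
            not (r implies not s): α-rule — add r, not not s.
            ○ open, literals {r=true, s=true}.
          branch 2.1.2 (add (not p or r)):
            (not p or r): β-rule — branch into not p  //  r.
              branch 2.1.2.1 (add not p):
                ○ open, literals {p=false}.
              branch 2.1.2.2 (add r):
                ○ open, literals {r=true}.
      branch 2.2 (add ((r implies not p) iff r)):
        ((r implies not p) iff r): β-rule — branch into (r implies not p), r  //  not (r implies not p), not r.
          branch 2.2.1 (add (r implies not p), r):
            (r implies not p): β-rule — branch into not r  //  not p.
              branch 2.2.1.1 (add not r):
                × closes — contains both r and not r.
              branch 2.2.1.2 (add not p):
                ○ open, literals {p=false, r=true}.
          branch 2.2.2 (add not (r implies not p), not r):
            not (r implies not p): α-rule — add r, not not p.
            × closes — contains both r and not r.
2 branches closed, 6 open.
Each open branch fixes some atoms; the unmentioned ones are free. Counting distinct full assignments: branch {q=false, s=true} (p, r) contributes 4 new; branch {q=true, s=true} (p, r) contributes 4 new; branch {r=true, s=true} (p, q) contributes 0 new; branch {p=false} (q, r, s) contributes 4 new; branch {r=true} (p, q, s) contributes 2 new; branch {p=false, r=true} (q, s) contributes 0 new. Total: 14.

14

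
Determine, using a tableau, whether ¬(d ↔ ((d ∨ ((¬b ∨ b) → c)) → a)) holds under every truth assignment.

Assume the negation and expand:
Initial set: {¬¬(d ↔ ((d ∨ ((¬b ∨ b) → c)) → a))}.
¬¬(d ↔ ((d ∨ ((¬b ∨ b) → c)) → a)): β-rule — branch into d, ((d ∨ ((¬b ∨ b) → c)) → a)  //  ¬d, ¬((d ∨ ((¬b ∨ b) → c)) → a).
  branch 1 (add d, ((d ∨ ((¬b ∨ b) → c)) → a)):
    ((d ∨ ((¬b ∨ b) → c)) → a): β-rule — branch into ¬(d ∨ ((¬b ∨ b) → c))  //  a.
      branch 1.1 (add ¬(d ∨ ((¬b ∨ b) → c))):
        ¬(d ∨ ((¬b ∨ b) → c)): α-rule — add ¬d, ¬((¬b ∨ b) → c).
        × closes — contains both d and ¬d.
      branch 1.2 (add a):
        ○ open, literals {a=T, d=T}.
  branch 2 (add ¬d, ¬((d ∨ ((¬b ∨ b) → c)) → a)):
    ¬((d ∨ ((¬b ∨ b) → c)) → a): α-rule — add (d ∨ ((¬b ∨ b) → c)), ¬a.
    (d ∨ ((¬b ∨ b) → c)): β-rule — branch into d  //  ((¬b ∨ b) → c).
      branch 2.1 (add d):
        × closes — contains both d and ¬d.
      branch 2.2 (add ((¬b ∨ b) → c)):
        ((¬b ∨ b) → c): β-rule — branch into ¬(¬b ∨ b)  //  c.
          branch 2.2.1 (add ¬(¬b ∨ b)):
            ¬(¬b ∨ b): α-rule — add ¬¬b, ¬b.
            × closes — contains both b and ¬b.
          branch 2.2.2 (add c):
            ○ open, literals {a=F, c=T, d=F}.
3 branches closed, 2 open.
An open branch gives a countermodel: a=T, d=T (unmentioned atoms arbitrary); under it the original formula is false.

Not valid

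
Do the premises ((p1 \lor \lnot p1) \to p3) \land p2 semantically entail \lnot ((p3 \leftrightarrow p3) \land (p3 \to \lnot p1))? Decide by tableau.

Initial set: {T (((p1 \lor \lnot p1) \to p3) \land p2); F \lnot ((p3 \leftrightarrow p3) \land (p3 \to \lnot p1))}.
T (((p1 \lor \lnot p1) \to p3) \land p2): α-rule — add T ((p1 \lor \lnot p1) \to p3), T p2.
F \lnot ((p3 \leftrightarrow p3) \land (p3 \to \lnot p1)): α-rule — add T (p3 \leftrightarrow p3), T (p3 \to \lnot p1).
T ((p1 \lor \lnot p1) \to p3): β-rule — branch into F (p1 \lor \lnot p1)  //  T p3.
  branch 1 (add F (p1 \lor \lnot p1)):
    F (p1 \lor \lnot p1): α-rule — add F p1, F \lnot p1.
    × closes — contains both p1 and \lnot p1.
  branch 2 (add T p3):
    T (p3 \leftrightarrow p3): β-rule — branch into T p3, T p3  //  F p3, F p3.
      branch 2.1 (add T p3, T p3):
        T (p3 \to \lnot p1): β-rule — branch into F p3  //  T \lnot p1.
          branch 2.1.1 (add F p3):
            × closes — contains both p3 and \lnot p3.
          branch 2.1.2 (add T \lnot p1):
            ○ open, literals {p1=false, p2=true, p3=true}.
      branch 2.2 (add F p3, F p3):
        × closes — contains both p3 and \lnot p3.
3 branches closed, 1 open.
An open branch gives a countermodel: p1=false, p2=true, p3=true (unmentioned atoms arbitrary); the premises hold there but the conclusion fails.

No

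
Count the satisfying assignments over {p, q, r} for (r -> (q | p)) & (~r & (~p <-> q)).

Initial set: {((r -> (q | p)) & (~r & (~p <-> q)))}.
((r -> (q | p)) & (~r & (~p <-> q))): α-rule — add (r -> (q | p)), (~r & (~p <-> q)).
(~r & (~p <-> q)): α-rule — add ~r, (~p <-> q).
(r -> (q | p)): β-rule — branch into ~r  //  (q | p).
  branch 1 (add ~r):
    (~p <-> q): β-rule — branch into ~p, q  //  ~~p, ~q.
      branch 1.1 (add ~p, q):
        ○ open, literals {p=F, q=T, r=F}.
      branch 1.2 (add ~~p, ~q):
        ○ open, literals {p=T, q=F, r=F}.
  branch 2 (add (q | p)):
    (~p <-> q): β-rule — branch into ~p, q  //  ~~p, ~q.
      branch 2.1 (add ~p, q):
        (q | p): β-rule — branch into q  //  p.
          branch 2.1.1 (add q):
            ○ open, literals {p=F, q=T, r=F}.
          branch 2.1.2 (add p):
            × closes — contains both p and ~p.
      branch 2.2 (add ~~p, ~q):
        (q | p): β-rule — branch into q  //  p.
          branch 2.2.1 (add q):
            × closes — contains both q and ~q.
          branch 2.2.2 (add p):
            ○ open, literals {p=T, q=F, r=F}.
2 branches closed, 4 open.
Each open branch fixes some atoms; the unmentioned ones are free. Counting distinct full assignments: branch {p=F, q=T, r=F} (none free) contributes 1 new; branch {p=T, q=F, r=F} (none free) contributes 1 new; branch {p=F, q=T, r=F} (none free) contributes 0 new; branch {p=T, q=F, r=F} (none free) contributes 0 new. Total: 2.

2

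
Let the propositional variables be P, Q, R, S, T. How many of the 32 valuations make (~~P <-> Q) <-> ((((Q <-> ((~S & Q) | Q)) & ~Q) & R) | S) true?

Initial set: {((~~P <-> Q) <-> ((((Q <-> ((~S & Q) | Q)) & ~Q) & R) | S))}.
((~~P <-> Q) <-> ((((Q <-> ((~S & Q) | Q)) & ~Q) & R) | S)): β-rule — branch into (~~P <-> Q), ((((Q <-> ((~S & Q) | Q)) & ~Q) & R) | S)  //  ~(~~P <-> Q), ~((((Q <-> ((~S & Q) | Q)) & ~Q) & R) | S).
  branch 1 (add (~~P <-> Q), ((((Q <-> ((~S & Q) | Q)) & ~Q) & R) | S)):
    (~~P <-> Q): β-rule — branch into ~~P, Q  //  ~~~P, ~Q.
      branch 1.1 (add ~~P, Q):
        ~~P: drop double negation, giving P.
        ((((Q <-> ((~S & Q) | Q)) & ~Q) & R) | S): β-rule — branch into (((Q <-> ((~S & Q) | Q)) & ~Q) & R)  //  S.
          branch 1.1.1 (add (((Q <-> ((~S & Q) | Q)) & ~Q) & R)):
            (((Q <-> ((~S & Q) | Q)) & ~Q) & R): α-rule — add ((Q <-> ((~S & Q) | Q)) & ~Q), R.
            ((Q <-> ((~S & Q) | Q)) & ~Q): α-rule — add (Q <-> ((~S & Q) | Q)), ~Q.
            × closes — contains both Q and ~Q.
          branch 1.1.2 (add S):
            ○ open, literals {P=T, Q=T, S=T}.
      branch 1.2 (add ~~~P, ~Q):
        ~~~P: drop double negation, giving ~P.
        ((((Q <-> ((~S & Q) | Q)) & ~Q) & R) | S): β-rule — branch into (((Q <-> ((~S & Q) | Q)) & ~Q) & R)  //  S.
          branch 1.2.1 (add (((Q <-> ((~S & Q) | Q)) & ~Q) & R)):
            (((Q <-> ((~S & Q) | Q)) & ~Q) & R): α-rule — add ((Q <-> ((~S & Q) | Q)) & ~Q), R.
            ((Q <-> ((~S & Q) | Q)) & ~Q): α-rule — add (Q <-> ((~S & Q) | Q)), ~Q.
            (Q <-> ((~S & Q) | Q)): β-rule — branch into Q, ((~S & Q) | Q)  //  ~Q, ~((~S & Q) | Q).
              branch 1.2.1.1 (add Q, ((~S & Q) | Q)):
                × closes — contains both Q and ~Q.
              branch 1.2.1.2 (add ~Q, ~((~S & Q) | Q)):
                ~((~S & Q) | Q): α-rule — add ~(~S & Q), ~Q.
                ~(~S & Q): β-rule — branch into ~~S  //  ~Q.
                  branch 1.2.1.2.1 (add ~~S):
                    ○ open, literals {P=F, Q=F, R=T, S=T}.
                  branch 1.2.1.2.2 (add ~Q):
                    ○ open, literals {P=F, Q=F, R=T}.
          branch 1.2.2 (add S):
            ○ open, literals {P=F, Q=F, S=T}.
  branch 2 (add ~(~~P <-> Q), ~((((Q <-> ((~S & Q) | Q)) & ~Q) & R) | S)):
    ~((((Q <-> ((~S & Q) | Q)) & ~Q) & R) | S): α-rule — add ~(((Q <-> ((~S & Q) | Q)) & ~Q) & R), ~S.
    ~(~~P <-> Q): β-rule — branch into ~~P, ~Q  //  ~~~P, Q.
      branch 2.1 (add ~~P, ~Q):
        ~~P: drop double negation, giving P.
        ~(((Q <-> ((~S & Q) | Q)) & ~Q) & R): β-rule — branch into ~((Q <-> ((~S & Q) | Q)) & ~Q)  //  ~R.
          branch 2.1.1 (add ~((Q <-> ((~S & Q) | Q)) & ~Q)):
            ~((Q <-> ((~S & Q) | Q)) & ~Q): β-rule — branch into ~(Q <-> ((~S & Q) | Q))  //  ~~Q.
              branch 2.1.1.1 (add ~(Q <-> ((~S & Q) | Q))):
                ~(Q <-> ((~S & Q) | Q)): β-rule — branch into Q, ~((~S & Q) | Q)  //  ~Q, ((~S & Q) | Q).
                  branch 2.1.1.1.1 (add Q, ~((~S & Q) | Q)):
                    × closes — contains both Q and ~Q.
                  branch 2.1.1.1.2 (add ~Q, ((~S & Q) | Q)):
                    ((~S & Q) | Q): β-rule — branch into (~S & Q)  //  Q.
                      branch 2.1.1.1.2.1 (add (~S & Q)):
                        (~S & Q): α-rule — add ~S, Q.
                        × closes — contains both Q and ~Q.
                      branch 2.1.1.1.2.2 (add Q):
                        × closes — contains both Q and ~Q.
              branch 2.1.1.2 (add ~~Q):
                × closes — contains both Q and ~Q.
          branch 2.1.2 (add ~R):
            ○ open, literals {P=T, Q=F, R=F, S=F}.
      branch 2.2 (add ~~~P, Q):
        ~~~P: drop double negation, giving ~P.
        ~(((Q <-> ((~S & Q) | Q)) & ~Q) & R): β-rule — branch into ~((Q <-> ((~S & Q) | Q)) & ~Q)  //  ~R.
          branch 2.2.1 (add ~((Q <-> ((~S & Q) | Q)) & ~Q)):
            ~((Q <-> ((~S & Q) | Q)) & ~Q): β-rule — branch into ~(Q <-> ((~S & Q) | Q))  //  ~~Q.
              branch 2.2.1.1 (add ~(Q <-> ((~S & Q) | Q))):
                ~(Q <-> ((~S & Q) | Q)): β-rule — branch into Q, ~((~S & Q) | Q)  //  ~Q, ((~S & Q) | Q).
                  branch 2.2.1.1.1 (add Q, ~((~S & Q) | Q)):
                    ~((~S & Q) | Q): α-rule — add ~(~S & Q), ~Q.
                    × closes — contains both Q and ~Q.
                  branch 2.2.1.1.2 (add ~Q, ((~S & Q) | Q)):
                    × closes — contains both Q and ~Q.
              branch 2.2.1.2 (add ~~Q):
                ○ open, literals {P=F, Q=T, S=F}.
          branch 2.2.2 (add ~R):
            ○ open, literals {P=F, Q=T, R=F, S=F}.
8 branches closed, 7 open.
Each open branch fixes some atoms; the unmentioned ones are free. Counting distinct full assignments: branch {P=T, Q=T, S=T} (R, T) contributes 4 new; branch {P=F, Q=F, R=T, S=T} (T) contributes 2 new; branch {P=F, Q=F, R=T} (S, T) contributes 2 new; branch {P=F, Q=F, S=T} (R, T) contributes 2 new; branch {P=T, Q=F, R=F, S=F} (T) contributes 2 new; branch {P=F, Q=T, S=F} (R, T) contributes 4 new; branch {P=F, Q=T, R=F, S=F} (T) contributes 0 new. Total: 16.

16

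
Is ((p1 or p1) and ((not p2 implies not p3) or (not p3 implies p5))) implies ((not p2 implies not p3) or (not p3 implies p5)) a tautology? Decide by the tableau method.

Valid

Assume the negation and expand:
Initial set: {not (((p1 or p1) and ((not p2 implies not p3) or (not p3 implies p5))) implies ((not p2 implies not p3) or (not p3 implies p5)))}.
not (((p1 or p1) and ((not p2 implies not p3) or (not p3 implies p5))) implies ((not p2 implies not p3) or (not p3 implies p5))): α-rule — add ((p1 or p1) and ((not p2 implies not p3) or (not p3 implies p5))), not ((not p2 implies not p3) or (not p3 implies p5)).
((p1 or p1) and ((not p2 implies not p3) or (not p3 implies p5))): α-rule — add (p1 or p1), ((not p2 implies not p3) or (not p3 implies p5)).
not ((not p2 implies not p3) or (not p3 implies p5)): α-rule — add not (not p2 implies not p3), not (not p3 implies p5).
not (not p2 implies not p3): α-rule — add not p2, not not p3.
not (not p3 implies p5): α-rule — add not p3, not p5.
× closes — contains both p3 and not p3.
All 1 branch closes.
Every branch closed, so the negation is unsatisfiable and the formula is valid.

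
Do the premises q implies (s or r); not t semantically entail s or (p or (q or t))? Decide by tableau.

No

Initial set: {(q implies (s or r)); not t; not (s or (p or (q or t)))}.
not (s or (p or (q or t))): α-rule — add not s, not (p or (q or t)).
not (p or (q or t)): α-rule — add not p, not (q or t).
not (q or t): α-rule — add not q, not t.
(q implies (s or r)): β-rule — branch into not q  //  (s or r).
  branch 1 (add not q):
    ○ open, literals {p=false, q=false, s=false, t=false}.
  branch 2 (add (s or r)):
    (s or r): β-rule — branch into s  //  r.
      branch 2.1 (add s):
        × closes — contains both s and not s.
      branch 2.2 (add r):
        ○ open, literals {p=false, q=false, r=true, s=false, t=false}.
1 branch closed, 2 open.
An open branch gives a countermodel: p=false, q=false, s=false, t=false (unmentioned atoms arbitrary); the premises hold there but the conclusion fails.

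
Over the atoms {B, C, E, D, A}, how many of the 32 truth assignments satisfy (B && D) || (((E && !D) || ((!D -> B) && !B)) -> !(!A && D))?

Initial set: {((B && D) || (((E && !D) || ((!D -> B) && !B)) -> !(!A && D)))}.
((B && D) || (((E && !D) || ((!D -> B) && !B)) -> !(!A && D))): β-rule — branch into (B && D)  //  (((E && !D) || ((!D -> B) && !B)) -> !(!A && D)).
  branch 1 (add (B && D)):
    (B && D): α-rule — add B, D.
    ○ open, literals {B=true, D=true}.
  branch 2 (add (((E && !D) || ((!D -> B) && !B)) -> !(!A && D))):
    (((E && !D) || ((!D -> B) && !B)) -> !(!A && D)): β-rule — branch into !((E && !D) || ((!D -> B) && !B))  //  !(!A && D).
      branch 2.1 (add !((E && !D) || ((!D -> B) && !B))):
        !((E && !D) || ((!D -> B) && !B)): α-rule — add !(E && !D), !((!D -> B) && !B).
        !(E && !D): β-rule — branch into !E  //  !!D.
          branch 2.1.1 (add !E):
            !((!D -> B) && !B): β-rule — branch into !(!D -> B)  //  !!B.
              branch 2.1.1.1 (add !(!D -> B)):
                !(!D -> B): α-rule — add !D, !B.
                ○ open, literals {B=false, D=false, E=false}.
              branch 2.1.1.2 (add !!B):
                ○ open, literals {B=true, E=false}.
          branch 2.1.2 (add !!D):
            !((!D -> B) && !B): β-rule — branch into !(!D -> B)  //  !!B.
              branch 2.1.2.1 (add !(!D -> B)):
                !(!D -> B): α-rule — add !D, !B.
                × closes — contains both D and !D.
              branch 2.1.2.2 (add !!B):
                ○ open, literals {B=true, D=true}.
      branch 2.2 (add !(!A && D)):
        !(!A && D): β-rule — branch into !!A  //  !D.
          branch 2.2.1 (add !!A):
            ○ open, literals {A=true}.
          branch 2.2.2 (add !D):
            ○ open, literals {D=false}.
1 branch closed, 6 open.
Each open branch fixes some atoms; the unmentioned ones are free. Counting distinct full assignments: branch {B=true, D=true} (C, E, A) contributes 8 new; branch {B=false, D=false, E=false} (C, A) contributes 4 new; branch {B=true, E=false} (C, D, A) contributes 4 new; branch {B=true, D=true} (C, E, A) contributes 0 new; branch {A=true} (B, C, E, D) contributes 8 new; branch {D=false} (B, C, E, A) contributes 4 new. Total: 28.

28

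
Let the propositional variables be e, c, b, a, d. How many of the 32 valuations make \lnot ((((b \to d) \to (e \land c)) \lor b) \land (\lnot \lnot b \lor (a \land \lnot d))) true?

15

Initial set: {T \lnot ((((b \to d) \to (e \land c)) \lor b) \land (\lnot \lnot b \lor (a \land \lnot d)))}.
T \lnot ((((b \to d) \to (e \land c)) \lor b) \land (\lnot \lnot b \lor (a \land \lnot d))): β-rule — branch into F (((b \to d) \to (e \land c)) \lor b)  //  F (\lnot \lnot b \lor (a \land \lnot d)).
  branch 1 (add F (((b \to d) \to (e \land c)) \lor b)):
    F (((b \to d) \to (e \land c)) \lor b): α-rule — add F ((b \to d) \to (e \land c)), F b.
    F ((b \to d) \to (e \land c)): α-rule — add T (b \to d), F (e \land c).
    T (b \to d): β-rule — branch into F b  //  T d.
      branch 1.1 (add F b):
        F (e \land c): β-rule — branch into F e  //  F c.
          branch 1.1.1 (add F e):
            ○ open, literals {b=false, e=false}.
          branch 1.1.2 (add F c):
            ○ open, literals {b=false, c=false}.
      branch 1.2 (add T d):
        F (e \land c): β-rule — branch into F e  //  F c.
          branch 1.2.1 (add F e):
            ○ open, literals {b=false, d=true, e=false}.
          branch 1.2.2 (add F c):
            ○ open, literals {b=false, c=false, d=true}.
  branch 2 (add F (\lnot \lnot b \lor (a \land \lnot d))):
    F (\lnot \lnot b \lor (a \land \lnot d)): α-rule — add F \lnot \lnot b, F (a \land \lnot d).
    F \lnot \lnot b: drop double negation, giving F b.
    F (a \land \lnot d): β-rule — branch into F a  //  F \lnot d.
      branch 2.1 (add F a):
        ○ open, literals {a=false, b=false}.
      branch 2.2 (add F \lnot d):
        ○ open, literals {b=false, d=true}.
0 branches closed, 6 open.
Each open branch fixes some atoms; the unmentioned ones are free. Counting distinct full assignments: branch {b=false, e=false} (c, a, d) contributes 8 new; branch {b=false, c=false} (e, a, d) contributes 4 new; branch {b=false, d=true, e=false} (c, a) contributes 0 new; branch {b=false, c=false, d=true} (e, a) contributes 0 new; branch {a=false, b=false} (e, c, d) contributes 2 new; branch {b=false, d=true} (e, c, a) contributes 1 new. Total: 15.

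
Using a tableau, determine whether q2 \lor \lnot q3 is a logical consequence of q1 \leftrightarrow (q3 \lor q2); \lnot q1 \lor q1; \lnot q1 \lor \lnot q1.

Yes

Initial set: {(q1 \leftrightarrow (q3 \lor q2)); (\lnot q1 \lor q1); (\lnot q1 \lor \lnot q1); \lnot (q2 \lor \lnot q3)}.
\lnot (q2 \lor \lnot q3): α-rule — add \lnot q2, \lnot \lnot q3.
(q1 \leftrightarrow (q3 \lor q2)): β-rule — branch into q1, (q3 \lor q2)  //  \lnot q1, \lnot (q3 \lor q2).
  branch 1 (add q1, (q3 \lor q2)):
    (\lnot q1 \lor q1): β-rule — branch into \lnot q1  //  q1.
      branch 1.1 (add \lnot q1):
        × closes — contains both q1 and \lnot q1.
      branch 1.2 (add q1):
        (\lnot q1 \lor \lnot q1): β-rule — branch into \lnot q1  //  \lnot q1.
          branch 1.2.1 (add \lnot q1):
            × closes — contains both q1 and \lnot q1.
          branch 1.2.2 (add \lnot q1):
            × closes — contains both q1 and \lnot q1.
  branch 2 (add \lnot q1, \lnot (q3 \lor q2)):
    \lnot (q3 \lor q2): α-rule — add \lnot q3, \lnot q2.
    × closes — contains both q3 and \lnot q3.
All 4 branches close.
Every branch closed, so the premises entail the conclusion.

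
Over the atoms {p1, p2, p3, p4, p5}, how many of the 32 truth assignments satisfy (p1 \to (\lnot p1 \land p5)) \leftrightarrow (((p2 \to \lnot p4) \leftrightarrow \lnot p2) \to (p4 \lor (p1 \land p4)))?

16

Initial set: {T ((p1 \to (\lnot p1 \land p5)) \leftrightarrow (((p2 \to \lnot p4) \leftrightarrow \lnot p2) \to (p4 \lor (p1 \land p4))))}.
T ((p1 \to (\lnot p1 \land p5)) \leftrightarrow (((p2 \to \lnot p4) \leftrightarrow \lnot p2) \to (p4 \lor (p1 \land p4)))): β-rule — branch into T (p1 \to (\lnot p1 \land p5)), T (((p2 \to \lnot p4) \leftrightarrow \lnot p2) \to (p4 \lor (p1 \land p4)))  //  F (p1 \to (\lnot p1 \land p5)), F (((p2 \to \lnot p4) \leftrightarrow \lnot p2) \to (p4 \lor (p1 \land p4))).
  branch 1 (add T (p1 \to (\lnot p1 \land p5)), T (((p2 \to \lnot p4) \leftrightarrow \lnot p2) \to (p4 \lor (p1 \land p4)))):
    T (p1 \to (\lnot p1 \land p5)): β-rule — branch into F p1  //  T (\lnot p1 \land p5).
      branch 1.1 (add F p1):
        T (((p2 \to \lnot p4) \leftrightarrow \lnot p2) \to (p4 \lor (p1 \land p4))): β-rule — branch into F ((p2 \to \lnot p4) \leftrightarrow \lnot p2)  //  T (p4 \lor (p1 \land p4)).
          branch 1.1.1 (add F ((p2 \to \lnot p4) \leftrightarrow \lnot p2)):
            F ((p2 \to \lnot p4) \leftrightarrow \lnot p2): β-rule — branch into T (p2 \to \lnot p4), F \lnot p2  //  F (p2 \to \lnot p4), T \lnot p2.
              branch 1.1.1.1 (add T (p2 \to \lnot p4), F \lnot p2):
                T (p2 \to \lnot p4): β-rule — branch into F p2  //  T \lnot p4.
                  branch 1.1.1.1.1 (add F p2):
                    × closes — contains both p2 and \lnot p2.
                  branch 1.1.1.1.2 (add T \lnot p4):
                    ○ open, literals {p1=F, p2=T, p4=F}.
              branch 1.1.1.2 (add F (p2 \to \lnot p4), T \lnot p2):
                F (p2 \to \lnot p4): α-rule — add T p2, F \lnot p4.
                × closes — contains both p2 and \lnot p2.
          branch 1.1.2 (add T (p4 \lor (p1 \land p4))):
            T (p4 \lor (p1 \land p4)): β-rule — branch into T p4  //  T (p1 \land p4).
              branch 1.1.2.1 (add T p4):
                ○ open, literals {p1=F, p4=T}.
              branch 1.1.2.2 (add T (p1 \land p4)):
                T (p1 \land p4): α-rule — add T p1, T p4.
                × closes — contains both p1 and \lnot p1.
      branch 1.2 (add T (\lnot p1 \land p5)):
        T (\lnot p1 \land p5): α-rule — add T \lnot p1, T p5.
        T (((p2 \to \lnot p4) \leftrightarrow \lnot p2) \to (p4 \lor (p1 \land p4))): β-rule — branch into F ((p2 \to \lnot p4) \leftrightarrow \lnot p2)  //  T (p4 \lor (p1 \land p4)).
          branch 1.2.1 (add F ((p2 \to \lnot p4) \leftrightarrow \lnot p2)):
            F ((p2 \to \lnot p4) \leftrightarrow \lnot p2): β-rule — branch into T (p2 \to \lnot p4), F \lnot p2  //  F (p2 \to \lnot p4), T \lnot p2.
              branch 1.2.1.1 (add T (p2 \to \lnot p4), F \lnot p2):
                T (p2 \to \lnot p4): β-rule — branch into F p2  //  T \lnot p4.
                  branch 1.2.1.1.1 (add F p2):
                    × closes — contains both p2 and \lnot p2.
                  branch 1.2.1.1.2 (add T \lnot p4):
                    ○ open, literals {p1=F, p2=T, p4=F, p5=T}.
              branch 1.2.1.2 (add F (p2 \to \lnot p4), T \lnot p2):
                F (p2 \to \lnot p4): α-rule — add T p2, F \lnot p4.
                × closes — contains both p2 and \lnot p2.
          branch 1.2.2 (add T (p4 \lor (p1 \land p4))):
            T (p4 \lor (p1 \land p4)): β-rule — branch into T p4  //  T (p1 \land p4).
              branch 1.2.2.1 (add T p4):
                ○ open, literals {p1=F, p4=T, p5=T}.
              branch 1.2.2.2 (add T (p1 \land p4)):
                T (p1 \land p4): α-rule — add T p1, T p4.
                × closes — contains both p1 and \lnot p1.
  branch 2 (add F (p1 \to (\lnot p1 \land p5)), F (((p2 \to \lnot p4) \leftrightarrow \lnot p2) \to (p4 \lor (p1 \land p4)))):
    F (p1 \to (\lnot p1 \land p5)): α-rule — add T p1, F (\lnot p1 \land p5).
    F (((p2 \to \lnot p4) \leftrightarrow \lnot p2) \to (p4 \lor (p1 \land p4))): α-rule — add T ((p2 \to \lnot p4) \leftrightarrow \lnot p2), F (p4 \lor (p1 \land p4)).
    F (p4 \lor (p1 \land p4)): α-rule — add F p4, F (p1 \land p4).
    F (\lnot p1 \land p5): β-rule — branch into F \lnot p1  //  F p5.
      branch 2.1 (add F \lnot p1):
        T ((p2 \to \lnot p4) \leftrightarrow \lnot p2): β-rule — branch into T (p2 \to \lnot p4), T \lnot p2  //  F (p2 \to \lnot p4), F \lnot p2.
          branch 2.1.1 (add T (p2 \to \lnot p4), T \lnot p2):
            F (p1 \land p4): β-rule — branch into F p1  //  F p4.
              branch 2.1.1.1 (add F p1):
                × closes — contains both p1 and \lnot p1.
              branch 2.1.1.2 (add F p4):
                T (p2 \to \lnot p4): β-rule — branch into F p2  //  T \lnot p4.
                  branch 2.1.1.2.1 (add F p2):
                    ○ open, literals {p1=T, p2=F, p4=F}.
                  branch 2.1.1.2.2 (add T \lnot p4):
                    ○ open, literals {p1=T, p2=F, p4=F}.
          branch 2.1.2 (add F (p2 \to \lnot p4), F \lnot p2):
            F (p2 \to \lnot p4): α-rule — add T p2, F \lnot p4.
            × closes — contains both p4 and \lnot p4.
      branch 2.2 (add F p5):
        T ((p2 \to \lnot p4) \leftrightarrow \lnot p2): β-rule — branch into T (p2 \to \lnot p4), T \lnot p2  //  F (p2 \to \lnot p4), F \lnot p2.
          branch 2.2.1 (add T (p2 \to \lnot p4), T \lnot p2):
            F (p1 \land p4): β-rule — branch into F p1  //  F p4.
              branch 2.2.1.1 (add F p1):
                × closes — contains both p1 and \lnot p1.
              branch 2.2.1.2 (add F p4):
                T (p2 \to \lnot p4): β-rule — branch into F p2  //  T \lnot p4.
                  branch 2.2.1.2.1 (add F p2):
                    ○ open, literals {p1=T, p2=F, p4=F, p5=F}.
                  branch 2.2.1.2.2 (add T \lnot p4):
                    ○ open, literals {p1=T, p2=F, p4=F, p5=F}.
          branch 2.2.2 (add F (p2 \to \lnot p4), F \lnot p2):
            F (p2 \to \lnot p4): α-rule — add T p2, F \lnot p4.
            × closes — contains both p4 and \lnot p4.
10 branches closed, 8 open.
Each open branch fixes some atoms; the unmentioned ones are free. Counting distinct full assignments: branch {p1=F, p2=T, p4=F} (p3, p5) contributes 4 new; branch {p1=F, p4=T} (p2, p3, p5) contributes 8 new; branch {p1=F, p2=T, p4=F, p5=T} (p3) contributes 0 new; branch {p1=F, p4=T, p5=T} (p2, p3) contributes 0 new; branch {p1=T, p2=F, p4=F} (p3, p5) contributes 4 new; branch {p1=T, p2=F, p4=F} (p3, p5) contributes 0 new; branch {p1=T, p2=F, p4=F, p5=F} (p3) contributes 0 new; branch {p1=T, p2=F, p4=F, p5=F} (p3) contributes 0 new. Total: 16.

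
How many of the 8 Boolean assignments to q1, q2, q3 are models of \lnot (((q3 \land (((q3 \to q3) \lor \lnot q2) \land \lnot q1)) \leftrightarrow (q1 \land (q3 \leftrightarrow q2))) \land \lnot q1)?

Initial set: {\lnot (((q3 \land (((q3 \to q3) \lor \lnot q2) \land \lnot q1)) \leftrightarrow (q1 \land (q3 \leftrightarrow q2))) \land \lnot q1)}.
\lnot (((q3 \land (((q3 \to q3) \lor \lnot q2) \land \lnot q1)) \leftrightarrow (q1 \land (q3 \leftrightarrow q2))) \land \lnot q1): β-rule — branch into \lnot ((q3 \land (((q3 \to q3) \lor \lnot q2) \land \lnot q1)) \leftrightarrow (q1 \land (q3 \leftrightarrow q2)))  //  \lnot \lnot q1.
  branch 1 (add \lnot ((q3 \land (((q3 \to q3) \lor \lnot q2) \land \lnot q1)) \leftrightarrow (q1 \land (q3 \leftrightarrow q2)))):
    \lnot ((q3 \land (((q3 \to q3) \lor \lnot q2) \land \lnot q1)) \leftrightarrow (q1 \land (q3 \leftrightarrow q2))): β-rule — branch into (q3 \land (((q3 \to q3) \lor \lnot q2) \land \lnot q1)), \lnot (q1 \land (q3 \leftrightarrow q2))  //  \lnot (q3 \land (((q3 \to q3) \lor \lnot q2) \land \lnot q1)), (q1 \land (q3 \leftrightarrow q2)).
      branch 1.1 (add (q3 \land (((q3 \to q3) \lor \lnot q2) \land \lnot q1)), \lnot (q1 \land (q3 \leftrightarrow q2))):
        (q3 \land (((q3 \to q3) \lor \lnot q2) \land \lnot q1)): α-rule — add q3, (((q3 \to q3) \lor \lnot q2) \land \lnot q1).
        (((q3 \to q3) \lor \lnot q2) \land \lnot q1): α-rule — add ((q3 \to q3) \lor \lnot q2), \lnot q1.
        \lnot (q1 \land (q3 \leftrightarrow q2)): β-rule — branch into \lnot q1  //  \lnot (q3 \leftrightarrow q2).
          branch 1.1.1 (add \lnot q1):
            ((q3 \to q3) \lor \lnot q2): β-rule — branch into (q3 \to q3)  //  \lnot q2.
              branch 1.1.1.1 (add (q3 \to q3)):
                (q3 \to q3): β-rule — branch into \lnot q3  //  q3.
                  branch 1.1.1.1.1 (add \lnot q3):
                    × closes — contains both q3 and \lnot q3.
                  branch 1.1.1.1.2 (add q3):
                    ○ open, literals {q1=0, q3=1}.
              branch 1.1.1.2 (add \lnot q2):
                ○ open, literals {q1=0, q2=0, q3=1}.
          branch 1.1.2 (add \lnot (q3 \leftrightarrow q2)):
            ((q3 \to q3) \lor \lnot q2): β-rule — branch into (q3 \to q3)  //  \lnot q2.
              branch 1.1.2.1 (add (q3 \to q3)):
                \lnot (q3 \leftrightarrow q2): β-rule — branch into q3, \lnot q2  //  \lnot q3, q2.
                  branch 1.1.2.1.1 (add q3, \lnot q2):
                    (q3 \to q3): β-rule — branch into \lnot q3  //  q3.
                      branch 1.1.2.1.1.1 (add \lnot q3):
                        × closes — contains both q3 and \lnot q3.
                      branch 1.1.2.1.1.2 (add q3):
                        ○ open, literals {q1=0, q2=0, q3=1}.
                  branch 1.1.2.1.2 (add \lnot q3, q2):
                    × closes — contains both q3 and \lnot q3.
              branch 1.1.2.2 (add \lnot q2):
                \lnot (q3 \leftrightarrow q2): β-rule — branch into q3, \lnot q2  //  \lnot q3, q2.
                  branch 1.1.2.2.1 (add q3, \lnot q2):
                    ○ open, literals {q1=0, q2=0, q3=1}.
                  branch 1.1.2.2.2 (add \lnot q3, q2):
                    × closes — contains both q3 and \lnot q3.
      branch 1.2 (add \lnot (q3 \land (((q3 \to q3) \lor \lnot q2) \land \lnot q1)), (q1 \land (q3 \leftrightarrow q2))):
        (q1 \land (q3 \leftrightarrow q2)): α-rule — add q1, (q3 \leftrightarrow q2).
        \lnot (q3 \land (((q3 \to q3) \lor \lnot q2) \land \lnot q1)): β-rule — branch into \lnot q3  //  \lnot (((q3 \to q3) \lor \lnot q2) \land \lnot q1).
          branch 1.2.1 (add \lnot q3):
            (q3 \leftrightarrow q2): β-rule — branch into q3, q2  //  \lnot q3, \lnot q2.
              branch 1.2.1.1 (add q3, q2):
                × closes — contains both q3 and \lnot q3.
              branch 1.2.1.2 (add \lnot q3, \lnot q2):
                ○ open, literals {q1=1, q2=0, q3=0}.
          branch 1.2.2 (add \lnot (((q3 \to q3) \lor \lnot q2) \land \lnot q1)):
            (q3 \leftrightarrow q2): β-rule — branch into q3, q2  //  \lnot q3, \lnot q2.
              branch 1.2.2.1 (add q3, q2):
                \lnot (((q3 \to q3) \lor \lnot q2) \land \lnot q1): β-rule — branch into \lnot ((q3 \to q3) \lor \lnot q2)  //  \lnot \lnot q1.
                  branch 1.2.2.1.1 (add \lnot ((q3 \to q3) \lor \lnot q2)):
                    \lnot ((q3 \to q3) \lor \lnot q2): α-rule — add \lnot (q3 \to q3), \lnot \lnot q2.
                    \lnot (q3 \to q3): α-rule — add q3, \lnot q3.
                    × closes — contains both q3 and \lnot q3.
                  branch 1.2.2.1.2 (add \lnot \lnot q1):
                    ○ open, literals {q1=1, q2=1, q3=1}.
              branch 1.2.2.2 (add \lnot q3, \lnot q2):
                \lnot (((q3 \to q3) \lor \lnot q2) \land \lnot q1): β-rule — branch into \lnot ((q3 \to q3) \lor \lnot q2)  //  \lnot \lnot q1.
                  branch 1.2.2.2.1 (add \lnot ((q3 \to q3) \lor \lnot q2)):
                    \lnot ((q3 \to q3) \lor \lnot q2): α-rule — add \lnot (q3 \to q3), \lnot \lnot q2.
                    × closes — contains both q2 and \lnot q2.
                  branch 1.2.2.2.2 (add \lnot \lnot q1):
                    ○ open, literals {q1=1, q2=0, q3=0}.
  branch 2 (add \lnot \lnot q1):
    ○ open, literals {q1=1}.
7 branches closed, 8 open.
Each open branch fixes some atoms; the unmentioned ones are free. Counting distinct full assignments: branch {q1=0, q3=1} (q2) contributes 2 new; branch {q1=0, q2=0, q3=1} (none free) contributes 0 new; branch {q1=0, q2=0, q3=1} (none free) contributes 0 new; branch {q1=0, q2=0, q3=1} (none free) contributes 0 new; branch {q1=1, q2=0, q3=0} (none free) contributes 1 new; branch {q1=1, q2=1, q3=1} (none free) contributes 1 new; branch {q1=1, q2=0, q3=0} (none free) contributes 0 new; branch {q1=1} (q2, q3) contributes 2 new. Total: 6.

6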